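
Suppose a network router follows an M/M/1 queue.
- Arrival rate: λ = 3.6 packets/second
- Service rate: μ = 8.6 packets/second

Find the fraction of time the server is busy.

Server utilization: ρ = λ/μ
ρ = 3.6/8.6 = 0.4186
The server is busy 41.86% of the time.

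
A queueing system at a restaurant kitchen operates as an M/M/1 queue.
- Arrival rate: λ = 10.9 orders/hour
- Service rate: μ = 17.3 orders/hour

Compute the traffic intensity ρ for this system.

Server utilization: ρ = λ/μ
ρ = 10.9/17.3 = 0.6301
The server is busy 63.01% of the time.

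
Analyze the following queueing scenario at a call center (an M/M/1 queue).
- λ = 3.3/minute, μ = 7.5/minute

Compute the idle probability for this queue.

ρ = λ/μ = 3.3/7.5 = 0.4400
P(0) = 1 - ρ = 1 - 0.4400 = 0.5600
The server is idle 56.00% of the time.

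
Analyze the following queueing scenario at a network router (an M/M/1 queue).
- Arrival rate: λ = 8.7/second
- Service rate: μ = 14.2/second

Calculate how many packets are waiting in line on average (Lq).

ρ = λ/μ = 8.7/14.2 = 0.6127
For M/M/1: Lq = λ²/(μ(μ-λ))
Lq = 75.69/(14.2 × 5.50)
Lq = 0.9691 packets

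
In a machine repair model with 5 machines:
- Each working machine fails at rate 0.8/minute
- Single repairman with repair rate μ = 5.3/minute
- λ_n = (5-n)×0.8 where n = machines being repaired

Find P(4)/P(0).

P(4)/P(0) = ∏_{i=0}^{4-1} λ_i/μ_{i+1}
= (5-0)×0.8/5.3 × (5-1)×0.8/5.3 × (5-2)×0.8/5.3 × (5-3)×0.8/5.3
= 0.06229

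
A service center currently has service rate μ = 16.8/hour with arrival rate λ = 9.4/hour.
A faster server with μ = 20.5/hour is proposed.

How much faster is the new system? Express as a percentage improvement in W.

System 1: ρ₁ = 9.4/16.8 = 0.5595, W₁ = 1/(16.8-9.4) = 0.135135
System 2: ρ₂ = 9.4/20.5 = 0.4585, W₂ = 1/(20.5-9.4) = 0.0900901
Improvement: (W₁-W₂)/W₁ = (0.135135-0.0900901)/0.135135 = 33.33%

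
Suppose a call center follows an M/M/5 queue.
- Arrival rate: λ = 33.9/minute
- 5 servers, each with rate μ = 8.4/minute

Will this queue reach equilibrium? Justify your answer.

Stability requires ρ = λ/(cμ) < 1
ρ = 33.9/(5 × 8.4) = 33.9/42.00 = 0.8071
Since 0.8071 < 1, the system is STABLE.
The servers are busy 80.71% of the time.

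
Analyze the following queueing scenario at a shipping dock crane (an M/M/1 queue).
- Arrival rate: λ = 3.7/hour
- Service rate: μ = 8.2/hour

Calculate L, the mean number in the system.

ρ = λ/μ = 3.7/8.2 = 0.4512
For M/M/1: L = λ/(μ-λ)
L = 3.7/(8.2-3.7) = 3.7/4.50
L = 0.8222 containers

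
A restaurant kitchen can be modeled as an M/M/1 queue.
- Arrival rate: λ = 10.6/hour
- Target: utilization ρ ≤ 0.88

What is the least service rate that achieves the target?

ρ = λ/μ, so μ = λ/ρ
μ ≥ 10.6/0.88 = 12.0455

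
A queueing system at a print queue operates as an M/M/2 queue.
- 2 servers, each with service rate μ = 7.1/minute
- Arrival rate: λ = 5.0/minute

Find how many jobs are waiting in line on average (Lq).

Traffic intensity: ρ = λ/(cμ) = 5.0/(2×7.1) = 0.3521
Since ρ = 0.3521 < 1, system is stable.
Offered load a = λ/μ = cρ = 5.0/7.1 = 0.7042
P₀ = [ Σₙ₌₀^1 aⁿ/n! + a^2/(2!(1-ρ)) ]⁻¹
Σ = a^0/0! + a^1/1! = 1.0000 + 0.7042 = 1.7042
a^2/(2!(1-ρ)) = 0.4959/(2 × 0.6479) = 0.3827
P₀ = 1/(1.7042 + 0.3827) = 0.4792
Lq = P₀·a^2·ρ / (2!(1-ρ)²) = 0.47917 × 0.49593 × 0.35211 / (2 × 0.41976) = 0.09967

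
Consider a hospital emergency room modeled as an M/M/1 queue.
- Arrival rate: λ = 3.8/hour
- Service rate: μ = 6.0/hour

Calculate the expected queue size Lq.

ρ = λ/μ = 3.8/6.0 = 0.6333
For M/M/1: Lq = λ²/(μ(μ-λ))
Lq = 14.44/(6.0 × 2.20)
Lq = 1.0939 patients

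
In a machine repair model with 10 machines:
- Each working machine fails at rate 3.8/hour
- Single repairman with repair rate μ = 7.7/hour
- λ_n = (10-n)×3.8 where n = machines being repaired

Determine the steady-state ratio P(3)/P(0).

P(3)/P(0) = ∏_{i=0}^{3-1} λ_i/μ_{i+1}
= (10-0)×3.8/7.7 × (10-1)×3.8/7.7 × (10-2)×3.8/7.7
= 86.5388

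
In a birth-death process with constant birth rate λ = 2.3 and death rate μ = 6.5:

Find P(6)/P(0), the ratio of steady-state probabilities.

For constant rates: P(n)/P(0) = (λ/μ)^n
P(6)/P(0) = (2.3/6.5)^6 = 0.35385^6 = 0.001963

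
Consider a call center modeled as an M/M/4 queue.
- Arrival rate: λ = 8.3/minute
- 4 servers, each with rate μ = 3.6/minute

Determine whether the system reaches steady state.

Stability requires ρ = λ/(cμ) < 1
ρ = 8.3/(4 × 3.6) = 8.3/14.40 = 0.5764
Since 0.5764 < 1, the system is STABLE.
The servers are busy 57.64% of the time.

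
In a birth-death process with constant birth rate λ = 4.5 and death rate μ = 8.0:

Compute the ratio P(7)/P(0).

For constant rates: P(n)/P(0) = (λ/μ)^n
P(7)/P(0) = (4.5/8.0)^7 = 0.5625^7 = 0.01782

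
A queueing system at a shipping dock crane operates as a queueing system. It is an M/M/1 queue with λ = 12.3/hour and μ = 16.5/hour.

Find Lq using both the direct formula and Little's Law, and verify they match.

Method 1 (direct): Lq = λ²/(μ(μ-λ)) = 151.29/(16.5 × 4.20) = 2.1831

Method 2 (Little's Law):
W = 1/(μ-λ) = 1/4.20 = 0.2381
Wq = W - 1/μ = 0.2381 - 0.06061 = 0.17749
Lq = λWq = 12.3 × 0.17749 = 2.1831 ✔ (matches Method 1)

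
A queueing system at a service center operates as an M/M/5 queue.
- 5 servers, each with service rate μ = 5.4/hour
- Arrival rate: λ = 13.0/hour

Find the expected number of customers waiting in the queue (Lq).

Traffic intensity: ρ = λ/(cμ) = 13.0/(5×5.4) = 0.4815
Since ρ = 0.4815 < 1, system is stable.
Offered load a = λ/μ = cρ = 13.0/5.4 = 2.4074
P₀ = [ Σₙ₌₀^4 aⁿ/n! + a^5/(5!(1-ρ)) ]⁻¹
Σ = a^0/0! + a^1/1! + a^2/2! + a^3/3! + a^4/4! = 1.00000 + 2.40741 + 2.89781 + 2.32540 + 1.39955 = 10.0302
a^5/(5!(1-ρ)) = 80.8626/(120 × 0.5185) = 1.2996
P₀ = 1/(10.0302 + 1.2996) = 0.08826
Lq = P₀·a^5·ρ / (5!(1-ρ)²) = 0.08826 × 80.8626 × 0.4815 / (120 × 0.2689) = 0.1065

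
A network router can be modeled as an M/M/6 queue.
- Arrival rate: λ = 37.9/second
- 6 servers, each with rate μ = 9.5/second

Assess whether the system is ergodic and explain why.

Stability requires ρ = λ/(cμ) < 1
ρ = 37.9/(6 × 9.5) = 37.9/57.00 = 0.6649
Since 0.6649 < 1, the system is STABLE.
The servers are busy 66.49% of the time.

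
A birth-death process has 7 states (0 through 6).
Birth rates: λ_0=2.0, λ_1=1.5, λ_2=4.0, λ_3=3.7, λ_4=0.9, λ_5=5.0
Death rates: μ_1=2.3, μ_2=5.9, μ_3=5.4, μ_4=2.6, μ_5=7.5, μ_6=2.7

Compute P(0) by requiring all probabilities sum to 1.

Ratios P(n)/P(0) = (λ₀···λₙ₋₁)/(μ₁···μₙ):
P(1)/P(0) = (2.0)/(2.3) = 0.86957
P(2)/P(0) = (2.0×1.5)/(2.3×5.9) = 0.22108
P(3)/P(0) = (2.0×1.5×4.0)/(2.3×5.9×5.4) = 0.16376
P(4)/P(0) = (2.0×1.5×4.0×3.7)/(2.3×5.9×5.4×2.6) = 0.23304
P(5)/P(0) = (2.0×1.5×4.0×3.7×0.9)/(2.3×5.9×5.4×2.6×7.5) = 0.027965
P(6)/P(0) = (2.0×1.5×4.0×3.7×0.9×5.0)/(2.3×5.9×5.4×2.6×7.5×2.7) = 0.051787

Normalization: ∑ P(n) = 1
P(0) × (1.0000 + 0.86957 + 0.22108 + 0.16376 + 0.23304 + 0.027965 + 0.051787) = 1
P(0) × 2.5672 = 1
P(0) = 1/2.5672 = 0.3895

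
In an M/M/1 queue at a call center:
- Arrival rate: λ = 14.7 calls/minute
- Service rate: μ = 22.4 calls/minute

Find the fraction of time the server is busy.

Server utilization: ρ = λ/μ
ρ = 14.7/22.4 = 0.6562
The server is busy 65.62% of the time.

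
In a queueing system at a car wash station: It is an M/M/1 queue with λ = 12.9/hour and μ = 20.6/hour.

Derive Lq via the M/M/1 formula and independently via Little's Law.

Method 1 (direct): Lq = λ²/(μ(μ-λ)) = 166.41/(20.6 × 7.70) = 1.0491

Method 2 (Little's Law):
W = 1/(μ-λ) = 1/7.70 = 0.12987
Wq = W - 1/μ = 0.12987 - 0.048544 = 0.081326
Lq = λWq = 12.9 × 0.081326 = 1.0491 ✔ (matches Method 1)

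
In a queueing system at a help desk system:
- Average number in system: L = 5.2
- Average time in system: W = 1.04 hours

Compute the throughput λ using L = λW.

Little's Law: L = λW, so λ = L/W
λ = 5.2/1.04 = 5.0000 tickets/hour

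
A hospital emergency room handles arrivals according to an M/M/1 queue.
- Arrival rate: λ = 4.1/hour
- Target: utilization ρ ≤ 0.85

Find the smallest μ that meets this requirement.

ρ = λ/μ, so μ = λ/ρ
μ ≥ 4.1/0.85 = 4.8235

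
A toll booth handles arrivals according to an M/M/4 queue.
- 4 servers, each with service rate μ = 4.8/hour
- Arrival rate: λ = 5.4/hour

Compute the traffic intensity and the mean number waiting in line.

Traffic intensity: ρ = λ/(cμ) = 5.4/(4×4.8) = 0.2813
Since ρ = 0.2813 < 1, system is stable.
Offered load a = λ/μ = cρ = 5.4/4.8 = 1.1250
P₀ = [ Σₙ₌₀^3 aⁿ/n! + a^4/(4!(1-ρ)) ]⁻¹
Σ = a^0/0! + a^1/1! + a^2/2! + a^3/3! = 1.0000 + 1.1250 + 0.6328 + 0.2373 = 2.9951
a^4/(4!(1-ρ)) = 1.6018/(24 × 0.71875) = 0.09286
P₀ = 1/(2.9951 + 0.09286) = 0.3238
Lq = P₀·a^4·ρ / (4!(1-ρ)²) = 0.3238 × 1.6018 × 0.2813 / (24 × 0.5166) = 0.01177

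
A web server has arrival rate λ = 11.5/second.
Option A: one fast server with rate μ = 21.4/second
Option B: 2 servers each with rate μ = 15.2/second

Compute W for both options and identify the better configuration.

Option A: single server μ = 21.4 (M/M/1)
  ρ_A = 11.5/21.4 = 0.5374
  W_A = 1/(μ-λ) = 1/(21.4-11.5) = 1/9.90 = 0.1010

Option B: 2 servers μ = 15.2 (M/M/2)
  ρ_B = λ/(cμ) = 11.5/(2×15.2) = 0.3783
  Offered load a = λ/μ = cρ = 11.5/15.2 = 0.7566
  P₀ = [ Σₙ₌₀^1 aⁿ/n! + a^2/(2!(1-ρ)) ]⁻¹
  Σ = a^0/0! + a^1/1! = 1.0000 + 0.7566 = 1.7566
  a^2/(2!(1-ρ)) = 0.5724/(2 × 0.6217) = 0.4604
  P₀ = 1/(1.7566 + 0.4604) = 0.4511
  Lq = P₀·a^2·ρ / (2!(1-ρ)²) = 0.45107 × 0.57241 × 0.37829 / (2 × 0.38652) = 0.1263
  Wq_B = Lq/λ = 0.12635/11.5 = 0.01099
  W_B = Wq_B + 1/μ = 0.01099 + 0.06579 = 0.07678

Since W_B = 0.07678 < W_A = 0.1010, Option B (multiple servers) has the shorter time in system.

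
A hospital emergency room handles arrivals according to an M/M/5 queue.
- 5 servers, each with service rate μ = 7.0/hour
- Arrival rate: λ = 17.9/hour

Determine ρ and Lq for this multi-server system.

Traffic intensity: ρ = λ/(cμ) = 17.9/(5×7.0) = 0.5114
Since ρ = 0.5114 < 1, system is stable.
Offered load a = λ/μ = cρ = 17.9/7.0 = 2.5571
P₀ = [ Σₙ₌₀^4 aⁿ/n! + a^5/(5!(1-ρ)) ]⁻¹
Σ = a^0/0! + a^1/1! + a^2/2! + a^3/3! + a^4/4! = 1.0000 + 2.5571 + 3.2695 + 2.7869 + 1.7816 = 11.3951
a^5/(5!(1-ρ)) = 109.3390/(120 × 0.48857) = 1.8649
P₀ = 1/(11.3951 + 1.8649) = 0.07541
Lq = P₀·a^5·ρ / (5!(1-ρ)²) = 0.07541 × 109.3390 × 0.5114 / (120 × 0.2387) = 0.1472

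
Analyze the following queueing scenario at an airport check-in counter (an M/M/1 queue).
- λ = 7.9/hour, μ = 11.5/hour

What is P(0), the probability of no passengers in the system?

ρ = λ/μ = 7.9/11.5 = 0.6870
P(0) = 1 - ρ = 1 - 0.6870 = 0.3130
The server is idle 31.30% of the time.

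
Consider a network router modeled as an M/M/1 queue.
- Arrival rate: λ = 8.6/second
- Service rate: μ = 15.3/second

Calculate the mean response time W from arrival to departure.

First, compute utilization: ρ = λ/μ = 8.6/15.3 = 0.5621
For M/M/1: W = 1/(μ-λ)
W = 1/(15.3-8.6) = 1/6.70
W = 0.1493 seconds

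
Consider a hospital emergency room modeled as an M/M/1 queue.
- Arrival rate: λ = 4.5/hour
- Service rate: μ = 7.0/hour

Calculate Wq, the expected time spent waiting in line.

First, compute utilization: ρ = λ/μ = 4.5/7.0 = 0.6429
For M/M/1: Wq = λ/(μ(μ-λ))
Wq = 4.5/(7.0 × (7.0-4.5))
Wq = 4.5/(7.0 × 2.50)
Wq = 0.2571 hours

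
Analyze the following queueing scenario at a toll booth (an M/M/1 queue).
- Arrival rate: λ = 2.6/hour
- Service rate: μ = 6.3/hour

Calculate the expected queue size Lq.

ρ = λ/μ = 2.6/6.3 = 0.4127
For M/M/1: Lq = λ²/(μ(μ-λ))
Lq = 6.76/(6.3 × 3.70)
Lq = 0.2900 vehicles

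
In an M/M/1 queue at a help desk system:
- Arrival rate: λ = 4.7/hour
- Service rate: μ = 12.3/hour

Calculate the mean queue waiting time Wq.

First, compute utilization: ρ = λ/μ = 4.7/12.3 = 0.3821
For M/M/1: Wq = λ/(μ(μ-λ))
Wq = 4.7/(12.3 × (12.3-4.7))
Wq = 4.7/(12.3 × 7.60)
Wq = 0.05028 hours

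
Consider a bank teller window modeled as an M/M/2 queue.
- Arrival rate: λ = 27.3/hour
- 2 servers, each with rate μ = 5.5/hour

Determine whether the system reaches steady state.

Stability requires ρ = λ/(cμ) < 1
ρ = 27.3/(2 × 5.5) = 27.3/11.00 = 2.4818
Since 2.4818 ≥ 1, the system is UNSTABLE.
Need c > λ/μ = 27.3/5.5 = 4.96.
Minimum servers needed: c = 5.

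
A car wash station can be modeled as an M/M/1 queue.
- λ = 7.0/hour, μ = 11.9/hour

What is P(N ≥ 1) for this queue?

ρ = λ/μ = 7.0/11.9 = 0.5882
P(N ≥ n) = ρⁿ
P(N ≥ 1) = 0.5882^1
P(N ≥ 1) = 0.5882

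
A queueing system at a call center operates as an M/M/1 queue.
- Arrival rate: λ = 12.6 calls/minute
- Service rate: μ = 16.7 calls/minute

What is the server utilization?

Server utilization: ρ = λ/μ
ρ = 12.6/16.7 = 0.7545
The server is busy 75.45% of the time.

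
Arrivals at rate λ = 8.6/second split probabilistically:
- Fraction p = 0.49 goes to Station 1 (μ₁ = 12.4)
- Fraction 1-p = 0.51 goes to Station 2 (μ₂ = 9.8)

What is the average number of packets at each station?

Effective rates: λ₁ = 8.6×0.49 = 4.214, λ₂ = 8.6×0.51 = 4.386
Station 1: ρ₁ = 4.214/12.4 = 0.33984, L₁ = ρ₁/(1-ρ₁) = 0.33984/(1-0.33984) = 0.5148
Station 2: ρ₂ = 4.386/9.8 = 0.44755, L₂ = ρ₂/(1-ρ₂) = 0.44755/(1-0.44755) = 0.8101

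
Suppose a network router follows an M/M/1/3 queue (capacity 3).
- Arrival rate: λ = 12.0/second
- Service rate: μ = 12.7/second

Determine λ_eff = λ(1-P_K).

ρ = λ/μ = 12.0/12.7 = 0.9449
P₀ = (1-ρ)/(1-ρ^(K+1)) = (1-0.9449)/(1-0.9449^4) = 0.055100/0.20284 = 0.2716
P_K = P₀×ρ^K = 0.27164 × 0.9449^3 = 0.27164 × 0.84364 = 0.2292
λ_eff = λ(1-P_K) = 12.0 × (1 - 0.22916) = 12.0 × 0.77084 = 9.2501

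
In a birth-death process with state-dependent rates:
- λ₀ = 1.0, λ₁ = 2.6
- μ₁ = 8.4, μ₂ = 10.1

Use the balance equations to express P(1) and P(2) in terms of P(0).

Balance equations:
State 0: λ₀P₀ = μ₁P₁ → P₁ = (λ₀/μ₁)P₀ = (1.0/8.4)P₀ = 0.1190P₀
State 1: P₂ = (λ₀λ₁)/(μ₁μ₂)P₀ = (1.0×2.6)/(8.4×10.1)P₀ = 0.03065P₀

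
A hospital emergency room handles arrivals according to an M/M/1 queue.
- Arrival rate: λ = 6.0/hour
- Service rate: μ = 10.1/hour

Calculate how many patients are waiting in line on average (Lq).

ρ = λ/μ = 6.0/10.1 = 0.5941
For M/M/1: Lq = λ²/(μ(μ-λ))
Lq = 36.00/(10.1 × 4.10)
Lq = 0.8694 patients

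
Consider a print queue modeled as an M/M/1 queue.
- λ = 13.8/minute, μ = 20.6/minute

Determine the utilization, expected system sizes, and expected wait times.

Step 1: ρ = λ/μ = 13.8/20.6 = 0.6699
Step 2: L = λ/(μ-λ) = 13.8/6.80 = 2.0294
Step 3: Lq = λ²/(μ(μ-λ)) = 190.44/(20.6×6.80) = 1.3595
Step 4: W = 1/(μ-λ) = 1/6.80 = 0.14706
Step 5: Wq = λ/(μ(μ-λ)) = 13.8/(20.6×6.80) = 0.09852
Step 6: P(0) = 1-ρ = 0.3301
Verify: L = λW = 13.8×0.14706 = 2.0294 ✔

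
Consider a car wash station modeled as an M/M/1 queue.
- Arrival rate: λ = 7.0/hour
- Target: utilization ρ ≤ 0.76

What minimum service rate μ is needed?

ρ = λ/μ, so μ = λ/ρ
μ ≥ 7.0/0.76 = 9.2105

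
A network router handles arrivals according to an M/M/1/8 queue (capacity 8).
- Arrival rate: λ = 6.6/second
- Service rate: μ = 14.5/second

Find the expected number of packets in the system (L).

ρ = λ/μ = 6.6/14.5 = 0.45517
P₀ = (1-ρ)/(1-ρ^(K+1)) = (1-0.45517)/(1-0.45517^9) = 0.54483/0.99916 = 0.5453
P_K = P₀×ρ^K = 0.54529 × 0.45517^8 = 0.54529 × 0.0018424 = 0.001005
L = ρ[1 - (K+1)ρ^K + Kρ^(K+1)] / [(1-ρ)(1-ρ^(K+1))]
L = 0.45517 × (1 - 9×0.001842 + 8×0.0008386) / ((1 - 0.45517) × (1 - 0.0008386)) = 0.8279 packets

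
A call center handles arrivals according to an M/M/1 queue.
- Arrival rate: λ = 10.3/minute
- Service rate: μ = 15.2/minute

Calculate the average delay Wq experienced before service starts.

First, compute utilization: ρ = λ/μ = 10.3/15.2 = 0.6776
For M/M/1: Wq = λ/(μ(μ-λ))
Wq = 10.3/(15.2 × (15.2-10.3))
Wq = 10.3/(15.2 × 4.90)
Wq = 0.1383 minutes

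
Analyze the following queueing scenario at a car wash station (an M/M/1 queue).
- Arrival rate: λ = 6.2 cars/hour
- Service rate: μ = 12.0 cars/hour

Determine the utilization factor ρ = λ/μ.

Server utilization: ρ = λ/μ
ρ = 6.2/12.0 = 0.5167
The server is busy 51.67% of the time.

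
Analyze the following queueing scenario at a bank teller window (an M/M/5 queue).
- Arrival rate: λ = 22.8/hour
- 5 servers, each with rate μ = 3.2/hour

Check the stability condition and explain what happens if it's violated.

Stability requires ρ = λ/(cμ) < 1
ρ = 22.8/(5 × 3.2) = 22.8/16.00 = 1.4250
Since 1.4250 ≥ 1, the system is UNSTABLE.
Need c > λ/μ = 22.8/3.2 = 7.12.
Minimum servers needed: c = 8.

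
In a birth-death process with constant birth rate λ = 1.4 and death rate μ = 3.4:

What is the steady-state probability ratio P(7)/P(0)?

For constant rates: P(n)/P(0) = (λ/μ)^n
P(7)/P(0) = (1.4/3.4)^7 = 0.41176^7 = 0.002007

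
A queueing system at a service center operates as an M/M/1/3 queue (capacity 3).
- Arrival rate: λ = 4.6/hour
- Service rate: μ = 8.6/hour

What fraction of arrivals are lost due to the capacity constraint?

ρ = λ/μ = 4.6/8.6 = 0.53488
P₀ = (1-ρ)/(1-ρ^(K+1)) = (1-0.53488)/(1-0.53488^4) = 0.4651/0.9181 = 0.5066
P_K = P₀×ρ^K = 0.50658 × 0.53488^3 = 0.50658 × 0.15303 = 0.07752
Blocking probability = 7.75%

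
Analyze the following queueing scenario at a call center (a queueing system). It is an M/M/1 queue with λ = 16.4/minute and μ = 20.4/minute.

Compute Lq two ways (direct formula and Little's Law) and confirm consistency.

Method 1 (direct): Lq = λ²/(μ(μ-λ)) = 268.96/(20.4 × 4.00) = 3.2961

Method 2 (Little's Law):
W = 1/(μ-λ) = 1/4.00 = 0.2500
Wq = W - 1/μ = 0.2500 - 0.04902 = 0.20098
Lq = λWq = 16.4 × 0.20098 = 3.2961 ✔ (matches Method 1)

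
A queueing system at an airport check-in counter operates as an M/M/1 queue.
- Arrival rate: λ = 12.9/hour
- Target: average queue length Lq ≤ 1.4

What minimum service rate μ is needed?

For M/M/1: Lq = λ²/(μ(μ-λ))
Need Lq ≤ 1.4, i.e. μ(μ-λ) ≥ λ²/1.4
μ² - 12.9μ - 166.41/1.4 ≥ 0  →  μ² - 12.9μ - 118.864286 ≥ 0
Quadratic formula (positive root): μ = [λ + √(λ² + 4×118.864286)]/2
Discriminant: 166.41 + 4×118.864286 = 641.86714, √641.86714 = 25.335097
μ ≥ (12.9 + 25.335097)/2 = 19.1175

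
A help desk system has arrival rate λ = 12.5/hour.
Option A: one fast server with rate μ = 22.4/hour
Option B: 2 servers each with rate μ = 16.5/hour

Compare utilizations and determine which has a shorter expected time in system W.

Option A: single server μ = 22.4 (M/M/1)
  ρ_A = 12.5/22.4 = 0.5580
  W_A = 1/(μ-λ) = 1/(22.4-12.5) = 1/9.90 = 0.1010

Option B: 2 servers μ = 16.5 (M/M/2)
  ρ_B = λ/(cμ) = 12.5/(2×16.5) = 0.3788
  Offered load a = λ/μ = cρ = 12.5/16.5 = 0.7576
  P₀ = [ Σₙ₌₀^1 aⁿ/n! + a^2/(2!(1-ρ)) ]⁻¹
  Σ = a^0/0! + a^1/1! = 1.0000 + 0.7576 = 1.7576
  a^2/(2!(1-ρ)) = 0.5739/(2 × 0.6212) = 0.4619
  P₀ = 1/(1.7576 + 0.46194) = 0.4505
  Lq = P₀·a^2·ρ / (2!(1-ρ)²) = 0.4505 × 0.5739 × 0.3788 / (2 × 0.3859) = 0.1269
  Wq_B = Lq/λ = 0.1269/12.5 = 0.01015
  W_B = Wq_B + 1/μ = 0.01015 + 0.06061 = 0.07076

Since W_B = 0.07076 < W_A = 0.1010, Option B (multiple servers) has the shorter time in system.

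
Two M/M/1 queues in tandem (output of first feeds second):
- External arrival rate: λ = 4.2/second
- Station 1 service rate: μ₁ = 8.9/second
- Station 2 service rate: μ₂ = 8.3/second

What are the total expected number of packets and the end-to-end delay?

By Jackson's theorem, each station behaves as independent M/M/1.
Station 1: ρ₁ = 4.2/8.9 = 0.4719, L₁ = ρ₁/(1-ρ₁) = λ/(μ₁-λ) = 4.2/4.70 = 0.8936
Station 2: ρ₂ = 4.2/8.3 = 0.5060, L₂ = ρ₂/(1-ρ₂) = λ/(μ₂-λ) = 4.2/4.10 = 1.0244
Total: L = L₁ + L₂ = 0.8936 + 1.0244 = 1.9180
W = L/λ = 1.9180/4.2 = 0.4567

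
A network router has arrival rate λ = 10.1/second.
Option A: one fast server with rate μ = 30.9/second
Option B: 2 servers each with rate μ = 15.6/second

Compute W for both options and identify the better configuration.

Option A: single server μ = 30.9 (M/M/1)
  ρ_A = 10.1/30.9 = 0.3269
  W_A = 1/(μ-λ) = 1/(30.9-10.1) = 1/20.80 = 0.04808

Option B: 2 servers μ = 15.6 (M/M/2)
  ρ_B = λ/(cμ) = 10.1/(2×15.6) = 0.3237
  Offered load a = λ/μ = cρ = 10.1/15.6 = 0.6474
  P₀ = [ Σₙ₌₀^1 aⁿ/n! + a^2/(2!(1-ρ)) ]⁻¹
  Σ = a^0/0! + a^1/1! = 1.0000 + 0.6474 = 1.6474
  a^2/(2!(1-ρ)) = 0.4192/(2 × 0.6763) = 0.3099
  P₀ = 1/(1.6474 + 0.3099) = 0.5109
  Lq = P₀·a^2·ρ / (2!(1-ρ)²) = 0.51090 × 0.41917 × 0.32372 / (2 × 0.45736) = 0.07579
  Wq_B = Lq/λ = 0.075789/10.1 = 0.0075039
  W_B = Wq_B + 1/μ = 0.0075039 + 0.064103 = 0.07161

Since W_A = 0.04808 < W_B = 0.07161, Option A (single fast server) has the shorter time in system.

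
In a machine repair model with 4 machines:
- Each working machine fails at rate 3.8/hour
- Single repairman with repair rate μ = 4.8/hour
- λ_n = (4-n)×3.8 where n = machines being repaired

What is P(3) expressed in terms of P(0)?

P(3)/P(0) = ∏_{i=0}^{3-1} λ_i/μ_{i+1}
= (4-0)×3.8/4.8 × (4-1)×3.8/4.8 × (4-2)×3.8/4.8
= 11.9080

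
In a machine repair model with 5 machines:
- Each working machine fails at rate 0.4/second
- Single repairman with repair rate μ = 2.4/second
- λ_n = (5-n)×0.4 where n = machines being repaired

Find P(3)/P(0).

P(3)/P(0) = ∏_{i=0}^{3-1} λ_i/μ_{i+1}
= (5-0)×0.4/2.4 × (5-1)×0.4/2.4 × (5-2)×0.4/2.4
= 0.2778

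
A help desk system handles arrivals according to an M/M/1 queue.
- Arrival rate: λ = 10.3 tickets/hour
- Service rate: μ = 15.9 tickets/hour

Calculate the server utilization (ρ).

Server utilization: ρ = λ/μ
ρ = 10.3/15.9 = 0.6478
The server is busy 64.78% of the time.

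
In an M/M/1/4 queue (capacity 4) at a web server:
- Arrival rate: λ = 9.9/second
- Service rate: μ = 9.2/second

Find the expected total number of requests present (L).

ρ = λ/μ = 9.9/9.2 = 1.0761
P₀ = (1-ρ)/(1-ρ^(K+1)) = (1-1.0761)/(1-1.0761^5) = -0.07610/-0.4430 = 0.1718
P_K = P₀×ρ^K = 0.1718 × 1.0761^4 = 0.1718 × 1.3409 = 0.2304
L = ρ[1 - (K+1)ρ^K + Kρ^(K+1)] / [(1-ρ)(1-ρ^(K+1))]
L = 1.0761 × (1 - 5×1.34094364 + 4×1.44298945) / ((1 - 1.0761) × (1 - 1.44298945)) = 2.1463 requests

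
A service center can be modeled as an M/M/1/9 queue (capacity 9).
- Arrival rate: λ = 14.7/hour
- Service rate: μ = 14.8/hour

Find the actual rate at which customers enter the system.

ρ = λ/μ = 14.7/14.8 = 0.993243
P₀ = (1-ρ)/(1-ρ^(K+1)) = (1-0.993243)/(1-0.993243^10) = 0.006757/0.06555 = 0.1031
P_K = P₀×ρ^K = 0.10308 × 0.993243^9 = 0.10308 × 0.94081 = 0.09698
λ_eff = λ(1-P_K) = 14.7 × (1 - 0.09698) = 14.7 × 0.90302 = 13.2744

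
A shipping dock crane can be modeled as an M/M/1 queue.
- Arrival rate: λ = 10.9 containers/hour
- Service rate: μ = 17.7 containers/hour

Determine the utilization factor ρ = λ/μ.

Server utilization: ρ = λ/μ
ρ = 10.9/17.7 = 0.6158
The server is busy 61.58% of the time.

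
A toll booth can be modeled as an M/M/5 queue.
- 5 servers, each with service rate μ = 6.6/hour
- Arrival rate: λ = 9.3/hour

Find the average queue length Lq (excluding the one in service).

Traffic intensity: ρ = λ/(cμ) = 9.3/(5×6.6) = 0.2818
Since ρ = 0.2818 < 1, system is stable.
Offered load a = λ/μ = cρ = 9.3/6.6 = 1.4091
P₀ = [ Σₙ₌₀^4 aⁿ/n! + a^5/(5!(1-ρ)) ]⁻¹
Σ = a^0/0! + a^1/1! + a^2/2! + a^3/3! + a^4/4! = 1.0000 + 1.4091 + 0.99277 + 0.46630 + 0.16426 = 4.0324
a^5/(5!(1-ρ)) = 5.5551/(120 × 0.7182) = 0.06446
P₀ = 1/(4.0324 + 0.06446) = 0.2441
Lq = P₀·a^5·ρ / (5!(1-ρ)²) = 0.2441 × 5.5551 × 0.2818 / (120 × 0.5158) = 0.006174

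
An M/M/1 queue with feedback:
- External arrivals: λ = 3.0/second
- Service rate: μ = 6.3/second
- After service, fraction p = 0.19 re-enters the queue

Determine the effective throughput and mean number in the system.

Effective arrival rate: λ_eff = λ/(1-p) = 3.0/(1-0.19) = 3.0/0.81 = 3.7037
ρ = λ_eff/μ = 3.7037/6.3 = 0.58789
L = ρ/(1-ρ) = 0.58789/(1-0.58789) = 1.4265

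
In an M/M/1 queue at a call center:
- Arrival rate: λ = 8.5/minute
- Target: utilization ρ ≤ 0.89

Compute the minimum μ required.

ρ = λ/μ, so μ = λ/ρ
μ ≥ 8.5/0.89 = 9.5506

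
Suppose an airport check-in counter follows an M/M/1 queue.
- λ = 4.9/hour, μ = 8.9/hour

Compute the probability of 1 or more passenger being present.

ρ = λ/μ = 4.9/8.9 = 0.5506
P(N ≥ n) = ρⁿ
P(N ≥ 1) = 0.5506^1
P(N ≥ 1) = 0.5506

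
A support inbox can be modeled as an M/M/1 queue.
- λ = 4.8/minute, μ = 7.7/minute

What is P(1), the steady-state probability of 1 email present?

ρ = λ/μ = 4.8/7.7 = 0.6234
P(n) = (1-ρ)ρⁿ
P(1) = (1-0.6234) × 0.6234^1
P(1) = 0.3766 × 0.6234
P(1) = 0.2348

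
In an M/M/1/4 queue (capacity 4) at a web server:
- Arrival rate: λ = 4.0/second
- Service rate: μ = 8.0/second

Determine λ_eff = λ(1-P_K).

ρ = λ/μ = 4.0/8.0 = 0.5000
P₀ = (1-ρ)/(1-ρ^(K+1)) = (1-0.5000)/(1-0.5000^5) = 0.5000/0.9688 = 0.5161
P_K = P₀×ρ^K = 0.5161 × 0.5000^4 = 0.5161 × 0.06250 = 0.03226
λ_eff = λ(1-P_K) = 4.0 × (1 - 0.03226) = 4.0 × 0.96774 = 3.8710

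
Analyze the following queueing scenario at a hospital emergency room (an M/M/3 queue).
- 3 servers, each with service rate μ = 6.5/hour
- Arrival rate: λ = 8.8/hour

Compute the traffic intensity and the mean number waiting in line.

Traffic intensity: ρ = λ/(cμ) = 8.8/(3×6.5) = 0.4513
Since ρ = 0.4513 < 1, system is stable.
Offered load a = λ/μ = cρ = 8.8/6.5 = 1.3538
P₀ = [ Σₙ₌₀^2 aⁿ/n! + a^3/(3!(1-ρ)) ]⁻¹
Σ = a^0/0! + a^1/1! + a^2/2! = 1.00000 + 1.35385 + 0.916450 = 3.2703
a^3/(3!(1-ρ)) = 2.4815/(6 × 0.54872) = 0.7537
P₀ = 1/(3.2703 + 0.7537) = 0.2485
Lq = P₀·a^3·ρ / (3!(1-ρ)²) = 0.2485 × 2.4815 × 0.4513 / (6 × 0.3011) = 0.1540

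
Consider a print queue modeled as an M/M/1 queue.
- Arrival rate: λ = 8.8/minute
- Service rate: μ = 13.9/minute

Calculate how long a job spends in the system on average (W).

First, compute utilization: ρ = λ/μ = 8.8/13.9 = 0.6331
For M/M/1: W = 1/(μ-λ)
W = 1/(13.9-8.8) = 1/5.10
W = 0.1961 minutes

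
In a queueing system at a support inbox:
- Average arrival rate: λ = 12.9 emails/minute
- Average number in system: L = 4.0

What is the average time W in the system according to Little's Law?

Little's Law: L = λW, so W = L/λ
W = 4.0/12.9 = 0.3101 minutes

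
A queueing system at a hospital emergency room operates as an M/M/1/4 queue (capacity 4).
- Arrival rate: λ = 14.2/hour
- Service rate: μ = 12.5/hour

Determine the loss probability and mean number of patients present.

ρ = λ/μ = 14.2/12.5 = 1.1360
P₀ = (1-ρ)/(1-ρ^(K+1)) = (1-1.1360)/(1-1.1360^5) = -0.1360/-0.8919 = 0.1525
P_K = P₀×ρ^K = 0.1525 × 1.1360^4 = 0.1525 × 1.6654 = 0.2540
Blocking probability P_4 = 0.2540 (25.40%)
L = ρ[1 - (K+1)ρ^K + Kρ^(K+1)] / [(1-ρ)(1-ρ^(K+1))]
L = 1.1360 × (1 - 5×1.66538 + 4×1.89187) / ((1 - 1.1360) × (1 - 1.89187)) = 2.2532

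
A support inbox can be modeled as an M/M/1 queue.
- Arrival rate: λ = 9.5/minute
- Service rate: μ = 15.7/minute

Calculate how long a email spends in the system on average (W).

First, compute utilization: ρ = λ/μ = 9.5/15.7 = 0.6051
For M/M/1: W = 1/(μ-λ)
W = 1/(15.7-9.5) = 1/6.20
W = 0.1613 minutes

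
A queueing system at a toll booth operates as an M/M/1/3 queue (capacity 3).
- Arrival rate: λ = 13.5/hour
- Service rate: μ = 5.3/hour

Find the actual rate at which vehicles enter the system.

ρ = λ/μ = 13.5/5.3 = 2.5472
P₀ = (1-ρ)/(1-ρ^(K+1)) = (1-2.5472)/(1-2.5472^4) = -1.5472/-41.0971 = 0.03765
P_K = P₀×ρ^K = 0.03765 × 2.5472^3 = 0.03765 × 16.5268 = 0.6222
λ_eff = λ(1-P_K) = 13.5 × (1 - 0.622188) = 13.5 × 0.377812 = 5.1005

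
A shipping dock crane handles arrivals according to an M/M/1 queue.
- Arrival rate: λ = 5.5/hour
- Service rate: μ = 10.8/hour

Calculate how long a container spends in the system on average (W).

First, compute utilization: ρ = λ/μ = 5.5/10.8 = 0.5093
For M/M/1: W = 1/(μ-λ)
W = 1/(10.8-5.5) = 1/5.30
W = 0.1887 hours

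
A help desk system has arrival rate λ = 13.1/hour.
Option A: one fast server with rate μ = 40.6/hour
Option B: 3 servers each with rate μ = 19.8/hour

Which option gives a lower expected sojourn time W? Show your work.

Option A: single server μ = 40.6 (M/M/1)
  ρ_A = 13.1/40.6 = 0.3227
  W_A = 1/(μ-λ) = 1/(40.6-13.1) = 1/27.50 = 0.03636

Option B: 3 servers μ = 19.8 (M/M/3)
  ρ_B = λ/(cμ) = 13.1/(3×19.8) = 0.2205
  Offered load a = λ/μ = cρ = 13.1/19.8 = 0.6616
  P₀ = [ Σₙ₌₀^2 aⁿ/n! + a^3/(3!(1-ρ)) ]⁻¹
  Σ = a^0/0! + a^1/1! + a^2/2! = 1.0000 + 0.6616 + 0.2189 = 1.8805
  a^3/(3!(1-ρ)) = 0.28961/(6 × 0.77946) = 0.06193
  P₀ = 1/(1.8805 + 0.06193) = 0.5148
  Lq = P₀·a^3·ρ / (3!(1-ρ)²) = 0.51482 × 0.28961 × 0.22054 / (6 × 0.60756) = 0.009020
  Wq_B = Lq/λ = 0.0090203/13.1 = 0.00068857
  W_B = Wq_B + 1/μ = 0.00068857 + 0.050505 = 0.05119

Since W_A = 0.03636 < W_B = 0.05119, Option A (single fast server) has the shorter time in system.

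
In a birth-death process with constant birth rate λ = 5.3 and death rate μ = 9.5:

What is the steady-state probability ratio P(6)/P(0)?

For constant rates: P(n)/P(0) = (λ/μ)^n
P(6)/P(0) = (5.3/9.5)^6 = 0.5579^6 = 0.03015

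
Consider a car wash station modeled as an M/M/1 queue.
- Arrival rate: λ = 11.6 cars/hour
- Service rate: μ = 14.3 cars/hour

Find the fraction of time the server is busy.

Server utilization: ρ = λ/μ
ρ = 11.6/14.3 = 0.8112
The server is busy 81.12% of the time.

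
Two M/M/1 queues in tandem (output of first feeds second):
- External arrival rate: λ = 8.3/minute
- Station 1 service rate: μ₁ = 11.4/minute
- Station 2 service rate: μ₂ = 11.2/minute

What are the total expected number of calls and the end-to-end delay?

By Jackson's theorem, each station behaves as independent M/M/1.
Station 1: ρ₁ = 8.3/11.4 = 0.7281, L₁ = ρ₁/(1-ρ₁) = λ/(μ₁-λ) = 8.3/3.10 = 2.6774
Station 2: ρ₂ = 8.3/11.2 = 0.7411, L₂ = ρ₂/(1-ρ₂) = λ/(μ₂-λ) = 8.3/2.90 = 2.8621
Total: L = L₁ + L₂ = 2.6774 + 2.8621 = 5.5395
W = L/λ = 5.5395/8.3 = 0.6674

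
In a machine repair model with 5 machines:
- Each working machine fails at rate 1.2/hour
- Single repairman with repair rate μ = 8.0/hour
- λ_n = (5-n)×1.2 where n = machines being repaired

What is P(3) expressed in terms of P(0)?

P(3)/P(0) = ∏_{i=0}^{3-1} λ_i/μ_{i+1}
= (5-0)×1.2/8.0 × (5-1)×1.2/8.0 × (5-2)×1.2/8.0
= 0.2025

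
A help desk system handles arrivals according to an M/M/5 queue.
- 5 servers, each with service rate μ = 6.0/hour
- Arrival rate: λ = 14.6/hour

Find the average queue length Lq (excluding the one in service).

Traffic intensity: ρ = λ/(cμ) = 14.6/(5×6.0) = 0.4867
Since ρ = 0.4867 < 1, system is stable.
Offered load a = λ/μ = cρ = 14.6/6.0 = 2.4333
P₀ = [ Σₙ₌₀^4 aⁿ/n! + a^5/(5!(1-ρ)) ]⁻¹
Σ = a^0/0! + a^1/1! + a^2/2! + a^3/3! + a^4/4! = 1.0000 + 2.4333 + 2.9606 + 2.4013 + 1.4608 = 10.2560
a^5/(5!(1-ρ)) = 85.3116/(120 × 0.51333) = 1.3849
P₀ = 1/(10.2560 + 1.3849) = 0.08590
Lq = P₀·a^5·ρ / (5!(1-ρ)²) = 0.08590 × 85.3116 × 0.4867 / (120 × 0.2635) = 0.1128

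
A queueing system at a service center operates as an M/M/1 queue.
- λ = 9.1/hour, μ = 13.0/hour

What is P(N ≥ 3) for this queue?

ρ = λ/μ = 9.1/13.0 = 0.7000
P(N ≥ n) = ρⁿ
P(N ≥ 3) = 0.7000^3
P(N ≥ 3) = 0.3430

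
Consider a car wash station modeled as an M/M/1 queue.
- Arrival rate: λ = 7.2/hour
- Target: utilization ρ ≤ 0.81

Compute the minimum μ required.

ρ = λ/μ, so μ = λ/ρ
μ ≥ 7.2/0.81 = 8.8889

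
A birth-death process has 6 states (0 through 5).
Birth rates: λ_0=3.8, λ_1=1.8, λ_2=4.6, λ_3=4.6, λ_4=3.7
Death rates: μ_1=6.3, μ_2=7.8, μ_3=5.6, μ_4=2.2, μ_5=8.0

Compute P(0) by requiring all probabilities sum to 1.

Ratios P(n)/P(0) = (λ₀···λₙ₋₁)/(μ₁···μₙ):
P(1)/P(0) = (3.8)/(6.3) = 0.60317
P(2)/P(0) = (3.8×1.8)/(6.3×7.8) = 0.13919
P(3)/P(0) = (3.8×1.8×4.6)/(6.3×7.8×5.6) = 0.11434
P(4)/P(0) = (3.8×1.8×4.6×4.6)/(6.3×7.8×5.6×2.2) = 0.23907
P(5)/P(0) = (3.8×1.8×4.6×4.6×3.7)/(6.3×7.8×5.6×2.2×8.0) = 0.11057

Normalization: ∑ P(n) = 1
P(0) × (1.0000 + 0.60317 + 0.13919 + 0.11434 + 0.23907 + 0.11057) = 1
P(0) × 2.2063 = 1
P(0) = 1/2.2063 = 0.4532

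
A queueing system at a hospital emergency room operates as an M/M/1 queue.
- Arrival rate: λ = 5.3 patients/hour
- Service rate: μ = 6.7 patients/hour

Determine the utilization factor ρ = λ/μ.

Server utilization: ρ = λ/μ
ρ = 5.3/6.7 = 0.7910
The server is busy 79.10% of the time.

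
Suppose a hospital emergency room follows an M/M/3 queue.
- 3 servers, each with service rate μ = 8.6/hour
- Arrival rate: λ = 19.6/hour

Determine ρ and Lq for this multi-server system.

Traffic intensity: ρ = λ/(cμ) = 19.6/(3×8.6) = 0.7597
Since ρ = 0.7597 < 1, system is stable.
Offered load a = λ/μ = cρ = 19.6/8.6 = 2.2791
P₀ = [ Σₙ₌₀^2 aⁿ/n! + a^3/(3!(1-ρ)) ]⁻¹
Σ = a^0/0! + a^1/1! + a^2/2! = 1.00000 + 2.27907 + 2.59708 = 5.8761
a^3/(3!(1-ρ)) = 11.83785/(6 × 0.2403101) = 8.2101
P₀ = 1/(5.8761 + 8.2101) = 0.07099
Lq = P₀·a^3·ρ / (3!(1-ρ)²) = 0.07099 × 11.8379 × 0.7597 / (6 × 0.05775) = 1.8425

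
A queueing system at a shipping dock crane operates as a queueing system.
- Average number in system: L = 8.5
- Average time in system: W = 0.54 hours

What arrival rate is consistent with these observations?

Little's Law: L = λW, so λ = L/W
λ = 8.5/0.54 = 15.7407 containers/hour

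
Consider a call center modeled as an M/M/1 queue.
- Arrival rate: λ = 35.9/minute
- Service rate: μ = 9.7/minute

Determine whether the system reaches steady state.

Stability requires ρ = λ/(cμ) < 1
ρ = 35.9/(1 × 9.7) = 35.9/9.70 = 3.7010
Since 3.7010 ≥ 1, the system is UNSTABLE.
Queue grows without bound. Need μ > λ = 35.9.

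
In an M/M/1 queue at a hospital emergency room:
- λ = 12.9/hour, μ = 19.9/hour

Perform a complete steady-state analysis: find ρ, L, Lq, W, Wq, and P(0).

Step 1: ρ = λ/μ = 12.9/19.9 = 0.6482
Step 2: L = λ/(μ-λ) = 12.9/7.00 = 1.8429
Step 3: Lq = λ²/(μ(μ-λ)) = 166.41/(19.9×7.00) = 1.1946
Step 4: W = 1/(μ-λ) = 1/7.00 = 0.14286
Step 5: Wq = λ/(μ(μ-λ)) = 12.9/(19.9×7.00) = 0.09261
Step 6: P(0) = 1-ρ = 0.3518
Verify: L = λW = 12.9×0.14286 = 1.8429 ✔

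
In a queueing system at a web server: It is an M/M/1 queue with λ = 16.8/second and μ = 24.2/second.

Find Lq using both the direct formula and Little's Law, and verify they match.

Method 1 (direct): Lq = λ²/(μ(μ-λ)) = 282.24/(24.2 × 7.40) = 1.5761

Method 2 (Little's Law):
W = 1/(μ-λ) = 1/7.40 = 0.135135
Wq = W - 1/μ = 0.135135 - 0.0413223 = 0.093813
Lq = λWq = 16.8 × 0.093813 = 1.5761 ✔ (matches Method 1)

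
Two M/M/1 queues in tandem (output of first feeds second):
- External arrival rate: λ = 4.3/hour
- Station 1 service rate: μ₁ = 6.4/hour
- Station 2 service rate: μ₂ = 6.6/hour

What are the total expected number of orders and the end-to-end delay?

By Jackson's theorem, each station behaves as independent M/M/1.
Station 1: ρ₁ = 4.3/6.4 = 0.6719, L₁ = ρ₁/(1-ρ₁) = λ/(μ₁-λ) = 4.3/2.10 = 2.0476
Station 2: ρ₂ = 4.3/6.6 = 0.6515, L₂ = ρ₂/(1-ρ₂) = λ/(μ₂-λ) = 4.3/2.30 = 1.8696
Total: L = L₁ + L₂ = 2.0476 + 1.8696 = 3.9172
W = L/λ = 3.9172/4.3 = 0.9110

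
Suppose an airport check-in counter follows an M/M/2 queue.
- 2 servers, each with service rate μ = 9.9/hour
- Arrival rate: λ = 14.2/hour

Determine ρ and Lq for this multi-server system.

Traffic intensity: ρ = λ/(cμ) = 14.2/(2×9.9) = 0.7172
Since ρ = 0.7172 < 1, system is stable.
Offered load a = λ/μ = cρ = 14.2/9.9 = 1.4343
P₀ = [ Σₙ₌₀^1 aⁿ/n! + a^2/(2!(1-ρ)) ]⁻¹
Σ = a^0/0! + a^1/1! = 1.0000 + 1.4343 = 2.4343
a^2/(2!(1-ρ)) = 2.05734/(2 × 0.282828) = 3.6371
P₀ = 1/(2.4343 + 3.6371) = 0.1647
Lq = P₀·a^2·ρ / (2!(1-ρ)²) = 0.1647 × 2.0573 × 0.7172 / (2 × 0.07999) = 1.5190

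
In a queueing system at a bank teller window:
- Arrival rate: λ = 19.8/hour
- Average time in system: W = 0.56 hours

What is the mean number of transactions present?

Little's Law: L = λW
L = 19.8 × 0.56 = 11.0880 transactions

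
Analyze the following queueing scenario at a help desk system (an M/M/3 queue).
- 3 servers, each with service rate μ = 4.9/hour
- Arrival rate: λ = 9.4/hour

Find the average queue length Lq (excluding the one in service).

Traffic intensity: ρ = λ/(cμ) = 9.4/(3×4.9) = 0.6395
Since ρ = 0.6395 < 1, system is stable.
Offered load a = λ/μ = cρ = 9.4/4.9 = 1.9184
P₀ = [ Σₙ₌₀^2 aⁿ/n! + a^3/(3!(1-ρ)) ]⁻¹
Σ = a^0/0! + a^1/1! + a^2/2! = 1.00000 + 1.91837 + 1.84007 = 4.7584
a^3/(3!(1-ρ)) = 7.0598/(6 × 0.36054) = 3.2635
P₀ = 1/(4.7584 + 3.2635) = 0.1247
Lq = P₀·a^3·ρ / (3!(1-ρ)²) = 0.124658 × 7.05985 × 0.639456 / (6 × 0.129992) = 0.7215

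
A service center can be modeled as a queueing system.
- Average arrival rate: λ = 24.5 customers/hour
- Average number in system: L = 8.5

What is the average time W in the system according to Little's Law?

Little's Law: L = λW, so W = L/λ
W = 8.5/24.5 = 0.3469 hours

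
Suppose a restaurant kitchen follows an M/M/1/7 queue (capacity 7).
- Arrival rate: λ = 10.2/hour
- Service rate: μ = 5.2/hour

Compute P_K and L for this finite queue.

ρ = λ/μ = 10.2/5.2 = 1.96154
P₀ = (1-ρ)/(1-ρ^(K+1)) = (1-1.96154)/(1-1.96154^8) = -0.9615/-218.1681 = 0.004407
P_K = P₀×ρ^K = 0.004407 × 1.96154^7 = 0.004407 × 111.7327 = 0.4924
Blocking probability P_7 = 0.4924 (49.24%)
L = ρ[1 - (K+1)ρ^K + Kρ^(K+1)] / [(1-ρ)(1-ρ^(K+1))]
L = 1.96154 × (1 - 8×111.7327 + 7×219.1681) / ((1 - 1.96154) × (1 - 219.1681)) = 5.9967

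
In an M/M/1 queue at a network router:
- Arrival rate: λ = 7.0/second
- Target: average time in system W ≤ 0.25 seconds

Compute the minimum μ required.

For M/M/1: W = 1/(μ-λ)
Need W ≤ 0.25, so 1/(μ-λ) ≤ 0.25
μ - λ ≥ 1/0.25 = 4.0000
μ ≥ 7.0 + 4.0000 = 11.0000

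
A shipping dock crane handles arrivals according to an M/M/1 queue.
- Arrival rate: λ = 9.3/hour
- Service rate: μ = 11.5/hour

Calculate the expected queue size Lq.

ρ = λ/μ = 9.3/11.5 = 0.8087
For M/M/1: Lq = λ²/(μ(μ-λ))
Lq = 86.49/(11.5 × 2.20)
Lq = 3.4186 containers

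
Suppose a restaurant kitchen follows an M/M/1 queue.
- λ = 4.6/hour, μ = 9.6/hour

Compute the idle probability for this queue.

ρ = λ/μ = 4.6/9.6 = 0.4792
P(0) = 1 - ρ = 1 - 0.4792 = 0.5208
The server is idle 52.08% of the time.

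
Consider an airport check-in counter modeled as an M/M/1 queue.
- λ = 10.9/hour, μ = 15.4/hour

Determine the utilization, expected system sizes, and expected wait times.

Step 1: ρ = λ/μ = 10.9/15.4 = 0.7078
Step 2: L = λ/(μ-λ) = 10.9/4.50 = 2.4222
Step 3: Lq = λ²/(μ(μ-λ)) = 118.81/(15.4×4.50) = 1.7144
Step 4: W = 1/(μ-λ) = 1/4.50 = 0.22222
Step 5: Wq = λ/(μ(μ-λ)) = 10.9/(15.4×4.50) = 0.1573
Step 6: P(0) = 1-ρ = 0.2922
Verify: L = λW = 10.9×0.22222 = 2.4222 ✔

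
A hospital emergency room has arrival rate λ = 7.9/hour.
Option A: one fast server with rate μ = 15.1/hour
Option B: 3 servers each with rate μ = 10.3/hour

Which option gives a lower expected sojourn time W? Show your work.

Option A: single server μ = 15.1 (M/M/1)
  ρ_A = 7.9/15.1 = 0.5232
  W_A = 1/(μ-λ) = 1/(15.1-7.9) = 1/7.20 = 0.1389

Option B: 3 servers μ = 10.3 (M/M/3)
  ρ_B = λ/(cμ) = 7.9/(3×10.3) = 0.2557
  Offered load a = λ/μ = cρ = 7.9/10.3 = 0.7670
  P₀ = [ Σₙ₌₀^2 aⁿ/n! + a^3/(3!(1-ρ)) ]⁻¹
  Σ = a^0/0! + a^1/1! + a^2/2! = 1.0000 + 0.7670 + 0.2941 = 2.0611
  a^3/(3!(1-ρ)) = 0.4512/(6 × 0.7443) = 0.1010
  P₀ = 1/(2.0611 + 0.1010) = 0.4625
  Lq = P₀·a^3·ρ / (3!(1-ρ)²) = 0.4625 × 0.4512 × 0.2557 / (6 × 0.5540) = 0.01605
  Wq_B = Lq/λ = 0.01605/7.9 = 0.002032
  W_B = Wq_B + 1/μ = 0.002032 + 0.09709 = 0.09912

Since W_B = 0.09912 < W_A = 0.1389, Option B (multiple servers) has the shorter time in system.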